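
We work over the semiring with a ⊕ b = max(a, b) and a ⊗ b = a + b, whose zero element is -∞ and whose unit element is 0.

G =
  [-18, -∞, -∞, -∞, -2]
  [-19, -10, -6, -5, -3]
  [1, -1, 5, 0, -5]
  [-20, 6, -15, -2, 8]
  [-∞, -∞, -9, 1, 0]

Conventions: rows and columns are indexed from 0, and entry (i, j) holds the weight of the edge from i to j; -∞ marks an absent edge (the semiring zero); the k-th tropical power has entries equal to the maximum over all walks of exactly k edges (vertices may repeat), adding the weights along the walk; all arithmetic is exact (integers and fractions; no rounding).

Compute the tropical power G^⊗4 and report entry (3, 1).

G^⊗2:
  [-36, -∞, -11, -1, -2]
  [-5, 1, -1, -2, 3]
  [6, 6, 10, 5, 8]
  [-13, 4, 0, 9, 8]
  [-8, 7, -4, 1, 9]
G^⊗3:
  [-10, 5, -6, -1, 7]
  [0, 4, 4, 4, 6]
  [11, 11, 15, 10, 13]
  [1, 15, 5, 9, 17]
  [-3, 7, 1, 10, 9]
G^⊗4:
  [-5, 5, -1, 8, 7]
  [5, 10, 9, 7, 12]
  [16, 16, 20, 15, 18]
  [6, 15, 10, 18, 17]
  [2, 16, 6, 10, 18]
Key observation: the optimum is the walk 3->4->4->3->1, with weight 8 + 0 + 1 + 6 = 15.
Optimal value attained by: walk 3->4->4->3->1.
Answer: (G^⊗4)[3][1] = 15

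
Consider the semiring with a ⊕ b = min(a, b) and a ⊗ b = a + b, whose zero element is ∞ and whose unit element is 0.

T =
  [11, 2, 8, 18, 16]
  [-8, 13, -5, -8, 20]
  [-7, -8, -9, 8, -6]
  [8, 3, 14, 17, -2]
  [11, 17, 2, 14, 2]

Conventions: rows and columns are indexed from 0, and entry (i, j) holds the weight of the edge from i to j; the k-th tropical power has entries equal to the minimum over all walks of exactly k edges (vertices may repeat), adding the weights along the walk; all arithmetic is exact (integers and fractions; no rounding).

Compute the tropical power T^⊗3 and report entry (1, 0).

T^⊗2:
  [-6, 0, -3, -6, 2]
  [-12, -13, -14, 3, -11]
  [-16, -17, -18, -16, -15]
  [-5, 6, -2, -5, 0]
  [-5, -6, -7, 9, -4]
T^⊗3:
  [-10, -11, -12, -8, -9]
  [-21, -22, -23, -21, -20]
  [-25, -26, -27, -25, -24]
  [-9, -10, -11, -2, -8]
  [-14, -15, -16, -14, -13]
Key observation: the optimum is the walk 1->2->1->0, with weight (-5) + (-8) + (-8) = -21.
Optimal value attained by: walk 1->2->1->0.
Answer: (T^⊗3)[1][0] = -21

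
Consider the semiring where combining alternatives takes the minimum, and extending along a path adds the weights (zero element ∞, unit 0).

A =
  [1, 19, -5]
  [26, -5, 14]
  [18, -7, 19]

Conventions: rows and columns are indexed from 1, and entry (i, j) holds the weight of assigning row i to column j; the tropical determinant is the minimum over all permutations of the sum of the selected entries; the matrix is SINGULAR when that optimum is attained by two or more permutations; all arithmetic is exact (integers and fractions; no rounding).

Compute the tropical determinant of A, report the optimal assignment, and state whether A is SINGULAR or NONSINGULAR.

σ = (1, 2, 3): 1 + (-5) + 19 = 15
σ = (1, 3, 2): 1 + 14 + (-7) = 8
σ = (2, 1, 3): 19 + 26 + 19 = 64
σ = (2, 3, 1): 19 + 14 + 18 = 51
σ = (3, 1, 2): (-5) + 26 + (-7) = 14
σ = (3, 2, 1): (-5) + (-5) + 18 = 8
Optimal value attained by: σ = (1, 3, 2).
Answer: det⊕(A) = 8; verdict: SINGULAR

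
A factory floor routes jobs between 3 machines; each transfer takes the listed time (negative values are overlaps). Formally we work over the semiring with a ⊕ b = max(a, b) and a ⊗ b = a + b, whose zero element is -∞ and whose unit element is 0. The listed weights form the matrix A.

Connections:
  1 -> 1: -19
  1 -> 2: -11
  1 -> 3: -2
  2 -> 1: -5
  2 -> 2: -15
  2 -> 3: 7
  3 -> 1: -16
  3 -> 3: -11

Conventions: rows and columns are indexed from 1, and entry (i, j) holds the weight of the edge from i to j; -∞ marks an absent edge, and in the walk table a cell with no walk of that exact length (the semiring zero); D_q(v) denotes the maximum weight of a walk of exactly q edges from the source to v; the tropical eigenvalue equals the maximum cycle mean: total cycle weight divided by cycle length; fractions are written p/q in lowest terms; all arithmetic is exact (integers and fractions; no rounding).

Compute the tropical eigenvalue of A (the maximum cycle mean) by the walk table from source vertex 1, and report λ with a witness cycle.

q=0: [0, -∞, -∞]
q=1: [-19, -11, -2]
q=2: [-16, -26, -4]
q=3: [-20, -27, -15]
Optimal cycle mean attained by: cycle 1->2->3->1, total (-11) + 7 + (-16), length 3.
Answer: λ = -20/3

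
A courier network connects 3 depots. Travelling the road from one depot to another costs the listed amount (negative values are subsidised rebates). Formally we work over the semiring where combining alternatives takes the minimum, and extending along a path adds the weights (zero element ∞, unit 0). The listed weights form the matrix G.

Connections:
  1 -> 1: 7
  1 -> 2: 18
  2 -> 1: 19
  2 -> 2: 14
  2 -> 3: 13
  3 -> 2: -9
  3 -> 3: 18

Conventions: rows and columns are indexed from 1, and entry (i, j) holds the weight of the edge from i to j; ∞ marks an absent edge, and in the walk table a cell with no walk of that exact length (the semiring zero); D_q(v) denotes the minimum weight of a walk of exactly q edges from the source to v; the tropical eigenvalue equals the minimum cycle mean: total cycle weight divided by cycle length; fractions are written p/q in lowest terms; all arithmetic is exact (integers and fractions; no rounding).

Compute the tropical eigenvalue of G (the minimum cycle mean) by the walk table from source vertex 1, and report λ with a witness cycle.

q=0: [0, ∞, ∞]
q=1: [7, 18, ∞]
q=2: [14, 25, 31]
q=3: [21, 22, 38]
Optimal cycle mean attained by: cycle 2->3->2, total 13 + (-9), length 2.
Answer: λ = 2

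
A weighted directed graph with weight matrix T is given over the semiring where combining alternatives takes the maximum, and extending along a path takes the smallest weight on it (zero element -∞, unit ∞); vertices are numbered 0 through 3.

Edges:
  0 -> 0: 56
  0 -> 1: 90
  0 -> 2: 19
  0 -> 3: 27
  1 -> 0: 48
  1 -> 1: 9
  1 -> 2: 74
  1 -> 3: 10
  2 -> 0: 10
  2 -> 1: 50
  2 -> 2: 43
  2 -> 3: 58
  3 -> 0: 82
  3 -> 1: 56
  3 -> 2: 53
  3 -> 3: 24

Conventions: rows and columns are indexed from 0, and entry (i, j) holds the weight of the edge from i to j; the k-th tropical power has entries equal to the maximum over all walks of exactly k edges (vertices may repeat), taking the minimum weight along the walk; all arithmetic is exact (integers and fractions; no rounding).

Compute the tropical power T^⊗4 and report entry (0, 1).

T^⊗2:
  [56, 56, 74, 27]
  [48, 50, 43, 58]
  [58, 56, 53, 43]
  [56, 82, 56, 53]
T^⊗3:
  [56, 56, 56, 58]
  [58, 56, 53, 43]
  [56, 58, 56, 53]
  [56, 56, 74, 56]
T^⊗4:
  [58, 56, 56, 56]
  [56, 58, 56, 53]
  [56, 56, 58, 56]
  [56, 56, 56, 58]
Key observation: the optimum is the walk 0->0->0->0->1, with weight 56 min 56 min 56 min 90 = 56.
Optimal value attained by: walk 0->0->0->0->1.
Answer: (T^⊗4)[0][1] = 56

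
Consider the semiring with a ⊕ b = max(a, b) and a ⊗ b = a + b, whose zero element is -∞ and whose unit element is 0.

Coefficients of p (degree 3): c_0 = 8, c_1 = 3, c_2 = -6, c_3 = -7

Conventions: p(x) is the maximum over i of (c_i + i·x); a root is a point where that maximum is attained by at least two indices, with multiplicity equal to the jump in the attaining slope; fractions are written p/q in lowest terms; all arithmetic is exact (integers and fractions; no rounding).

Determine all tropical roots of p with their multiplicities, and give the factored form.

hull edge (i=0, c=8) to (i=3, c=-7): slope -5, span 3
Factored form: p(x) = -7 ⊗ (x ⊕ 5) ⊗ (x ⊕ 5) ⊗ (x ⊕ 5)
Answer: roots = 5 (mult 3)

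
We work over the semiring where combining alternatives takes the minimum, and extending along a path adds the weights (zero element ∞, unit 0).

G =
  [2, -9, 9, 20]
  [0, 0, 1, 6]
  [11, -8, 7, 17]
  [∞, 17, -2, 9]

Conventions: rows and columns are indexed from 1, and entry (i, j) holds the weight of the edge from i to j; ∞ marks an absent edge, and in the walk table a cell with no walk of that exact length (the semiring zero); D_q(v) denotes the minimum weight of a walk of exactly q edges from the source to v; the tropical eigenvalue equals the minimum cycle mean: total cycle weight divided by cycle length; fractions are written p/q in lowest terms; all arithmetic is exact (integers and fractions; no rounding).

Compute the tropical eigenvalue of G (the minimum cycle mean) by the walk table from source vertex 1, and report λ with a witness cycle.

q=0: [0, ∞, ∞, ∞]
q=1: [2, -9, 9, 20]
q=2: [-9, -9, -8, -3]
q=3: [-9, -18, -8, -3]
q=4: [-18, -18, -17, -12]
Optimal cycle mean attained by: cycle 1->2->1, total (-9) + 0, length 2.
Answer: λ = -9/2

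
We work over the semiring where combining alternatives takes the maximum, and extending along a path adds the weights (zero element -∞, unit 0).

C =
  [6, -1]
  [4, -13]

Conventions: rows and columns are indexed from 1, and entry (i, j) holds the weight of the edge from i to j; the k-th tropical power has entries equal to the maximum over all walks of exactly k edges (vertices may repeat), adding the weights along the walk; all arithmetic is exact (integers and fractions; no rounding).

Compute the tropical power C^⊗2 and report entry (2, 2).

C^⊗2:
  [12, 5]
  [10, 3]
Key observation: the optimum is the walk 2->1->2, with weight 4 + (-1) = 3.
Optimal value attained by: walk 2->1->2.
Answer: (C^⊗2)[2][2] = 3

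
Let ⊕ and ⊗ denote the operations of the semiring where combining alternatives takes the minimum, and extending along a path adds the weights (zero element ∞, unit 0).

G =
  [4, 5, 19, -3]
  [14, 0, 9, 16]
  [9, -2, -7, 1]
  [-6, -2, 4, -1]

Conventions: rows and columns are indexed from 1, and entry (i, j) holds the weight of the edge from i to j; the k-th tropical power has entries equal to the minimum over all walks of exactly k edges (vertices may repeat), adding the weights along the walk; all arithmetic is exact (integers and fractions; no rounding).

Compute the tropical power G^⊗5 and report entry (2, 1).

G^⊗2:
  [-9, -5, 1, -4]
  [10, 0, 2, 10]
  [-5, -9, -14, -6]
  [-7, -3, -3, -9]
G^⊗3:
  [-10, -6, -6, -12]
  [4, 0, -5, 3]
  [-12, -16, -21, -13]
  [-15, -11, -10, -10]
G^⊗4:
  [-18, -14, -13, -13]
  [-3, -7, -12, -4]
  [-19, -23, -28, -20]
  [-16, -12, -17, -18]
G^⊗5:
  [-19, -15, -20, -21]
  [-10, -14, -19, -11]
  [-26, -30, -35, -27]
  [-24, -20, -24, -19]
Key observation: the optimum is the walk 2->3->3->3->4->1, with weight 9 + (-7) + (-7) + 1 + (-6) = -10.
Optimal value attained by: walk 2->3->3->3->4->1.
Answer: (G^⊗5)[2][1] = -10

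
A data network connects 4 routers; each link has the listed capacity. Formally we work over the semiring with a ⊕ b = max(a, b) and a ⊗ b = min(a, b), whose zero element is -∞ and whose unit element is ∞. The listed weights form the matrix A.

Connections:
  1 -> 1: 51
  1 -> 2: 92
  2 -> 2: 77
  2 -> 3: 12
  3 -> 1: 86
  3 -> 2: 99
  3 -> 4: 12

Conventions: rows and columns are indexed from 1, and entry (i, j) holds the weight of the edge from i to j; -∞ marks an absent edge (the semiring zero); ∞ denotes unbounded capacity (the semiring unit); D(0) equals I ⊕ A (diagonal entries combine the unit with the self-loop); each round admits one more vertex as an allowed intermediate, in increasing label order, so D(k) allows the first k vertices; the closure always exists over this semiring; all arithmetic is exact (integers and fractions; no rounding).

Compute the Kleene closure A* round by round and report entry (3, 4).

D(0):
  [∞, 92, -∞, -∞]
  [-∞, ∞, 12, -∞]
  [86, 99, ∞, 12]
  [-∞, -∞, -∞, ∞]
D(1):
  [∞, 92, -∞, -∞]
  [-∞, ∞, 12, -∞]
  [86, 99, ∞, 12]
  [-∞, -∞, -∞, ∞]
D(2):
  [∞, 92, 12, -∞]
  [-∞, ∞, 12, -∞]
  [86, 99, ∞, 12]
  [-∞, -∞, -∞, ∞]
D(3):
  [∞, 92, 12, 12]
  [12, ∞, 12, 12]
  [86, 99, ∞, 12]
  [-∞, -∞, -∞, ∞]
D(4):
  [∞, 92, 12, 12]
  [12, ∞, 12, 12]
  [86, 99, ∞, 12]
  [-∞, -∞, -∞, ∞]
Answer: A*[3][4] = 12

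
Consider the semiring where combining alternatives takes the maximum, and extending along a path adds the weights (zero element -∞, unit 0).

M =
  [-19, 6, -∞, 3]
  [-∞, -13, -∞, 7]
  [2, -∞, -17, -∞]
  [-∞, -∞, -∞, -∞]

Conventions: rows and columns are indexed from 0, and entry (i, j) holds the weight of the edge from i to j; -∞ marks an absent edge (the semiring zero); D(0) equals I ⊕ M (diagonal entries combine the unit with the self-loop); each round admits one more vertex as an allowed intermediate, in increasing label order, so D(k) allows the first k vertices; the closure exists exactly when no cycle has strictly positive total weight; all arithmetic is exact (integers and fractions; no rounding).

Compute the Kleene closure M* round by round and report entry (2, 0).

D(0):
  [0, 6, -∞, 3]
  [-∞, 0, -∞, 7]
  [2, -∞, 0, -∞]
  [-∞, -∞, -∞, 0]
D(1):
  [0, 6, -∞, 3]
  [-∞, 0, -∞, 7]
  [2, 8, 0, 5]
  [-∞, -∞, -∞, 0]
D(2):
  [0, 6, -∞, 13]
  [-∞, 0, -∞, 7]
  [2, 8, 0, 15]
  [-∞, -∞, -∞, 0]
D(3):
  [0, 6, -∞, 13]
  [-∞, 0, -∞, 7]
  [2, 8, 0, 15]
  [-∞, -∞, -∞, 0]
D(4):
  [0, 6, -∞, 13]
  [-∞, 0, -∞, 7]
  [2, 8, 0, 15]
  [-∞, -∞, -∞, 0]
Answer: M*[2][0] = 2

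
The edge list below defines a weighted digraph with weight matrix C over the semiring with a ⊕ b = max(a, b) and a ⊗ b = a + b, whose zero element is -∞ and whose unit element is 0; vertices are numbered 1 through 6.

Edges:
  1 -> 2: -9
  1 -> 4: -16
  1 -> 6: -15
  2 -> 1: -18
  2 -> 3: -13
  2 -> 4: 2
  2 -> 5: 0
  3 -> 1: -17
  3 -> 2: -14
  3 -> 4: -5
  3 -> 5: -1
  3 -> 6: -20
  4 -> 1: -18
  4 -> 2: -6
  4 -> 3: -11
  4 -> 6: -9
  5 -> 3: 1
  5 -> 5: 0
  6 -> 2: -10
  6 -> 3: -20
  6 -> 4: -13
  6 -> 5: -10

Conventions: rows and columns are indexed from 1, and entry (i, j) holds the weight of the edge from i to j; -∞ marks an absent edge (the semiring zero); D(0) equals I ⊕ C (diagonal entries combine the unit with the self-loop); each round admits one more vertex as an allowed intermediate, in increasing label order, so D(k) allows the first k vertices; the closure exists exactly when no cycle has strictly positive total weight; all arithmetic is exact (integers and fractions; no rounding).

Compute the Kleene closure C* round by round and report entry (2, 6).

D(0):
  [0, -9, -∞, -16, -∞, -15]
  [-18, 0, -13, 2, 0, -∞]
  [-17, -14, 0, -5, -1, -20]
  [-18, -6, -11, 0, -∞, -9]
  [-∞, -∞, 1, -∞, 0, -∞]
  [-∞, -10, -20, -13, -10, 0]
D(1):
  [0, -9, -∞, -16, -∞, -15]
  [-18, 0, -13, 2, 0, -33]
  [-17, -14, 0, -5, -1, -20]
  [-18, -6, -11, 0, -∞, -9]
  [-∞, -∞, 1, -∞, 0, -∞]
  [-∞, -10, -20, -13, -10, 0]
D(2):
  [0, -9, -22, -7, -9, -15]
  [-18, 0, -13, 2, 0, -33]
  [-17, -14, 0, -5, -1, -20]
  [-18, -6, -11, 0, -6, -9]
  [-∞, -∞, 1, -∞, 0, -∞]
  [-28, -10, -20, -8, -10, 0]
D(3):
  [0, -9, -22, -7, -9, -15]
  [-18, 0, -13, 2, 0, -33]
  [-17, -14, 0, -5, -1, -20]
  [-18, -6, -11, 0, -6, -9]
  [-16, -13, 1, -4, 0, -19]
  [-28, -10, -20, -8, -10, 0]
D(4):
  [0, -9, -18, -7, -9, -15]
  [-16, 0, -9, 2, 0, -7]
  [-17, -11, 0, -5, -1, -14]
  [-18, -6, -11, 0, -6, -9]
  [-16, -10, 1, -4, 0, -13]
  [-26, -10, -19, -8, -10, 0]
D(5):
  [0, -9, -8, -7, -9, -15]
  [-16, 0, 1, 2, 0, -7]
  [-17, -11, 0, -5, -1, -14]
  [-18, -6, -5, 0, -6, -9]
  [-16, -10, 1, -4, 0, -13]
  [-26, -10, -9, -8, -10, 0]
D(6):
  [0, -9, -8, -7, -9, -15]
  [-16, 0, 1, 2, 0, -7]
  [-17, -11, 0, -5, -1, -14]
  [-18, -6, -5, 0, -6, -9]
  [-16, -10, 1, -4, 0, -13]
  [-26, -10, -9, -8, -10, 0]
Answer: C*[2][6] = -7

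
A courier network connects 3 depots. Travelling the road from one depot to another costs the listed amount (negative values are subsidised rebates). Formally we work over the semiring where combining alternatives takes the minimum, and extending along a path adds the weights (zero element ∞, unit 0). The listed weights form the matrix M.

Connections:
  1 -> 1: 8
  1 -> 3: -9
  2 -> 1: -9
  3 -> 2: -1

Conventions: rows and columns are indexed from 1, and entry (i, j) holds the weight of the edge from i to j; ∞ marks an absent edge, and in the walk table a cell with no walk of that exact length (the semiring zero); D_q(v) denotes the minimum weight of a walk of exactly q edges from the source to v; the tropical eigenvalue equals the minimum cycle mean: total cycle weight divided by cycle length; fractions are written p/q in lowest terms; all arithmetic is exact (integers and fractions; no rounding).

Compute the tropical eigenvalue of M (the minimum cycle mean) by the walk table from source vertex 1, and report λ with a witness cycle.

q=0: [0, ∞, ∞]
q=1: [8, ∞, -9]
q=2: [16, -10, -1]
q=3: [-19, -2, 7]
Optimal cycle mean attained by: cycle 1->3->2->1, total (-9) + (-1) + (-9), length 3.
Answer: λ = -19/3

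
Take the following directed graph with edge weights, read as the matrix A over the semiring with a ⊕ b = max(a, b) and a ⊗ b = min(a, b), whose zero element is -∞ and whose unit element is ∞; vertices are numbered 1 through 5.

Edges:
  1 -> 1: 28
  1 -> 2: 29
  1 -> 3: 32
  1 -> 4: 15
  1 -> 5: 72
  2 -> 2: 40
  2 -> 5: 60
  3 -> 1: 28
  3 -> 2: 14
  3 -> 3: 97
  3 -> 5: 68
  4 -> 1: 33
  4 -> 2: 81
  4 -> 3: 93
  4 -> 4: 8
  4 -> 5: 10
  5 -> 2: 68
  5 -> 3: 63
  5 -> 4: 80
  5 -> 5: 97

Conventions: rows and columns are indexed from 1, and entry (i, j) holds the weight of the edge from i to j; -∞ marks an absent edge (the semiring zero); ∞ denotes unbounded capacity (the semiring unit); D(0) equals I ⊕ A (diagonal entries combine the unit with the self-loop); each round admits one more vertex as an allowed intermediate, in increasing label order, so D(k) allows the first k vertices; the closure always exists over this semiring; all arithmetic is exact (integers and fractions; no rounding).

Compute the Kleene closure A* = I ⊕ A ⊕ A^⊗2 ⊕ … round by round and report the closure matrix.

D(0):
  [∞, 29, 32, 15, 72]
  [-∞, ∞, -∞, -∞, 60]
  [28, 14, ∞, -∞, 68]
  [33, 81, 93, ∞, 10]
  [-∞, 68, 63, 80, ∞]
D(1):
  [∞, 29, 32, 15, 72]
  [-∞, ∞, -∞, -∞, 60]
  [28, 28, ∞, 15, 68]
  [33, 81, 93, ∞, 33]
  [-∞, 68, 63, 80, ∞]
D(2):
  [∞, 29, 32, 15, 72]
  [-∞, ∞, -∞, -∞, 60]
  [28, 28, ∞, 15, 68]
  [33, 81, 93, ∞, 60]
  [-∞, 68, 63, 80, ∞]
D(3):
  [∞, 29, 32, 15, 72]
  [-∞, ∞, -∞, -∞, 60]
  [28, 28, ∞, 15, 68]
  [33, 81, 93, ∞, 68]
  [28, 68, 63, 80, ∞]
D(4):
  [∞, 29, 32, 15, 72]
  [-∞, ∞, -∞, -∞, 60]
  [28, 28, ∞, 15, 68]
  [33, 81, 93, ∞, 68]
  [33, 80, 80, 80, ∞]
D(5):
  [∞, 72, 72, 72, 72]
  [33, ∞, 60, 60, 60]
  [33, 68, ∞, 68, 68]
  [33, 81, 93, ∞, 68]
  [33, 80, 80, 80, ∞]
Answer: A* = [[∞, 72, 72, 72, 72], [33, ∞, 60, 60, 60], [33, 68, ∞, 68, 68], [33, 81, 93, ∞, 68], [33, 80, 80, 80, ∞]]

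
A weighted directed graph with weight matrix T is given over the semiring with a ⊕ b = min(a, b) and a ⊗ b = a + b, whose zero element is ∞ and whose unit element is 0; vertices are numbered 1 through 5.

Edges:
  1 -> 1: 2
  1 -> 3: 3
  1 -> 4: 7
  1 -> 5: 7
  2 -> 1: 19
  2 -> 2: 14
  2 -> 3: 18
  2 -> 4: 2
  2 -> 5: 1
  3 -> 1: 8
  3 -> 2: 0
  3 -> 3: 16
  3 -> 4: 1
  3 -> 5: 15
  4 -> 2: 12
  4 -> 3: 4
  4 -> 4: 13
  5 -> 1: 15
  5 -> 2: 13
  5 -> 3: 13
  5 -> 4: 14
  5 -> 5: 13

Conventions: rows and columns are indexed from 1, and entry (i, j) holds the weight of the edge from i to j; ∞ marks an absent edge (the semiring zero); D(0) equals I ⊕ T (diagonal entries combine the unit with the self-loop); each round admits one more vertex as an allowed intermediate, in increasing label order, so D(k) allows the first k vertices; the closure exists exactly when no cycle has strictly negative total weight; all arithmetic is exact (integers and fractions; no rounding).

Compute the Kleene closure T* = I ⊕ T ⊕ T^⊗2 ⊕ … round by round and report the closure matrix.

D(0):
  [0, ∞, 3, 7, 7]
  [19, 0, 18, 2, 1]
  [8, 0, 0, 1, 15]
  [∞, 12, 4, 0, ∞]
  [15, 13, 13, 14, 0]
D(1):
  [0, ∞, 3, 7, 7]
  [19, 0, 18, 2, 1]
  [8, 0, 0, 1, 15]
  [∞, 12, 4, 0, ∞]
  [15, 13, 13, 14, 0]
D(2):
  [0, ∞, 3, 7, 7]
  [19, 0, 18, 2, 1]
  [8, 0, 0, 1, 1]
  [31, 12, 4, 0, 13]
  [15, 13, 13, 14, 0]
D(3):
  [0, 3, 3, 4, 4]
  [19, 0, 18, 2, 1]
  [8, 0, 0, 1, 1]
  [12, 4, 4, 0, 5]
  [15, 13, 13, 14, 0]
D(4):
  [0, 3, 3, 4, 4]
  [14, 0, 6, 2, 1]
  [8, 0, 0, 1, 1]
  [12, 4, 4, 0, 5]
  [15, 13, 13, 14, 0]
D(5):
  [0, 3, 3, 4, 4]
  [14, 0, 6, 2, 1]
  [8, 0, 0, 1, 1]
  [12, 4, 4, 0, 5]
  [15, 13, 13, 14, 0]
Answer: T* = [[0, 3, 3, 4, 4], [14, 0, 6, 2, 1], [8, 0, 0, 1, 1], [12, 4, 4, 0, 5], [15, 13, 13, 14, 0]]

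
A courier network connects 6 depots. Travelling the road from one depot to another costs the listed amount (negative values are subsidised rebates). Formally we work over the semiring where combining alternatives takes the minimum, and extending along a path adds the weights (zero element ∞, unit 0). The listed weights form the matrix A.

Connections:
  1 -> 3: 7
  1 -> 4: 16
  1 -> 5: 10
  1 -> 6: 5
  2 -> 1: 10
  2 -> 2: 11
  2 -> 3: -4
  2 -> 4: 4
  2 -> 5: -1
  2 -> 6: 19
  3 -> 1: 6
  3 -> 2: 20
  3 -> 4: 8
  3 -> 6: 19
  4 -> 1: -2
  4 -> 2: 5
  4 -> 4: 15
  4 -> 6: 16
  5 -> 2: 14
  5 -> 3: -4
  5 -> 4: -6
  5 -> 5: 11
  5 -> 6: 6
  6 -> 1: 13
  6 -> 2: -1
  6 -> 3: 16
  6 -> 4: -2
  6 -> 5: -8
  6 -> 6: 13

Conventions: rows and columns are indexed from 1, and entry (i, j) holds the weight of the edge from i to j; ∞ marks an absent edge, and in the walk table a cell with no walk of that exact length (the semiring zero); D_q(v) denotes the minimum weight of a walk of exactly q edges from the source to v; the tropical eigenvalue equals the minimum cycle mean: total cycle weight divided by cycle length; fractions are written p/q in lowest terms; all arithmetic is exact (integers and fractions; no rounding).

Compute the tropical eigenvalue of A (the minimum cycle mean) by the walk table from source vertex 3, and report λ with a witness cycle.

q=0: [∞, ∞, 0, ∞, ∞, ∞]
q=1: [6, 20, ∞, 8, ∞, 19]
q=2: [6, 13, 13, 17, 11, 11]
q=3: [15, 10, 7, 5, 3, 11]
q=4: [3, 10, -1, -3, 3, 9]
q=5: [-5, 2, -1, -3, 1, 8]
q=6: [-5, 2, -3, -5, 0, 0]
Optimal cycle mean attained by: cycle 1->6->5->4->1, total 5 + (-8) + (-6) + (-2), length 4.
Answer: λ = -11/4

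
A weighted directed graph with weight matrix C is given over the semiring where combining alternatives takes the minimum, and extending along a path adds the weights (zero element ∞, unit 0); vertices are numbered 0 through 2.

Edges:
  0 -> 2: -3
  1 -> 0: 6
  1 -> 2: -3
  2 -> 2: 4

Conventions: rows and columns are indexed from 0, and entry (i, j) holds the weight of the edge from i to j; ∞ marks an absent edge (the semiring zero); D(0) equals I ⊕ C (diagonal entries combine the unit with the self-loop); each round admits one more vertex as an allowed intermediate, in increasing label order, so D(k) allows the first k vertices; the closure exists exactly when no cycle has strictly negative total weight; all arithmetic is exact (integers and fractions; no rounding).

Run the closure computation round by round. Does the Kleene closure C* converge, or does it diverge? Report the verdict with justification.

D(0):
  [0, ∞, -3]
  [6, 0, -3]
  [∞, ∞, 0]
D(1):
  [0, ∞, -3]
  [6, 0, -3]
  [∞, ∞, 0]
D(2):
  [0, ∞, -3]
  [6, 0, -3]
  [∞, ∞, 0]
D(3):
  [0, ∞, -3]
  [6, 0, -3]
  [∞, ∞, 0]
Key observation: every diagonal entry stays at the unit through all rounds, so no improving cycle exists.
Answer: CONVERGES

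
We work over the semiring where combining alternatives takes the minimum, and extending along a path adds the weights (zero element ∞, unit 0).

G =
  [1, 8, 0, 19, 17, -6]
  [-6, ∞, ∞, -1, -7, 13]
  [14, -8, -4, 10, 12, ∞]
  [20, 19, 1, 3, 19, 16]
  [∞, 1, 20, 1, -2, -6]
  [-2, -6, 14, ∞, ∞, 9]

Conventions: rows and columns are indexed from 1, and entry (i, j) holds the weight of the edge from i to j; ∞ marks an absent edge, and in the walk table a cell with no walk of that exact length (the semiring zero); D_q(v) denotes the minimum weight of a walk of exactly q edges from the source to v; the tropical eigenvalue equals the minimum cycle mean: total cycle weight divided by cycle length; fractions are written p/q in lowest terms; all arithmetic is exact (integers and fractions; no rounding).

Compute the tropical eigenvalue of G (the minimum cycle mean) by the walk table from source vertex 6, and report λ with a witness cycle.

q=0: [∞, ∞, ∞, ∞, ∞, 0]
q=1: [-2, -6, 14, ∞, ∞, 9]
q=2: [-12, 3, -2, -7, -13, -8]
q=3: [-11, -14, -12, -12, -15, -19]
q=4: [-21, -25, -16, -15, -21, -21]
q=5: [-31, -27, -21, -26, -32, -27]
q=6: [-33, -33, -31, -31, -34, -38]
Optimal cycle mean attained by: cycle 2->5->6->2, total (-7) + (-6) + (-6), length 3.
Answer: λ = -19/3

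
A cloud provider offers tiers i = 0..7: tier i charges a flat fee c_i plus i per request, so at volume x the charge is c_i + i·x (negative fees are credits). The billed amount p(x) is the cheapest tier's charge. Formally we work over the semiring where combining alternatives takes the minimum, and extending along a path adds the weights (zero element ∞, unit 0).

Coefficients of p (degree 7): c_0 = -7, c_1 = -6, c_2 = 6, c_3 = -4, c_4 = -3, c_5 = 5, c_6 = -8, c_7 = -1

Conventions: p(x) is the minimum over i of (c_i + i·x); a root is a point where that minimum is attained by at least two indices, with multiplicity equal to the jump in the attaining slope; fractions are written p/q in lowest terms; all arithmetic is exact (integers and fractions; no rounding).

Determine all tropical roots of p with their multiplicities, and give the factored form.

hull edge (i=0, c=-7) to (i=6, c=-8): slope -1/6, span 6
hull edge (i=6, c=-8) to (i=7, c=-1): slope 7, span 1
Factored form: p(x) = -1 ⊗ (x ⊕ (-7)) ⊗ (x ⊕ 1/6) ⊗ (x ⊕ 1/6) ⊗ (x ⊕ 1/6) ⊗ (x ⊕ 1/6) ⊗ (x ⊕ 1/6) ⊗ (x ⊕ 1/6)
Answer: roots = -7 (mult 1), 1/6 (mult 6)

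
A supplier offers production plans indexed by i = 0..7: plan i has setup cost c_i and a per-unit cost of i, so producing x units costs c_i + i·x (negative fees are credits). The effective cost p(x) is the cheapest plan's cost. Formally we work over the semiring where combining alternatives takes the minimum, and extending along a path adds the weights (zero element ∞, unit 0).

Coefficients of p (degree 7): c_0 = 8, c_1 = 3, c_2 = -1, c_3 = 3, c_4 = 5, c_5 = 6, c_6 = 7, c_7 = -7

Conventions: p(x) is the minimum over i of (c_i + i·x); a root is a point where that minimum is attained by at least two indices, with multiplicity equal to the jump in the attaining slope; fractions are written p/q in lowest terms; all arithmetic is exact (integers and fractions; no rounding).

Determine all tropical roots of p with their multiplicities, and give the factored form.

hull edge (i=0, c=8) to (i=1, c=3): slope -5, span 1
hull edge (i=1, c=3) to (i=2, c=-1): slope -4, span 1
hull edge (i=2, c=-1) to (i=7, c=-7): slope -6/5, span 5
Factored form: p(x) = -7 ⊗ (x ⊕ 6/5) ⊗ (x ⊕ 6/5) ⊗ (x ⊕ 6/5) ⊗ (x ⊕ 6/5) ⊗ (x ⊕ 6/5) ⊗ (x ⊕ 4) ⊗ (x ⊕ 5)
Answer: roots = 6/5 (mult 5), 4 (mult 1), 5 (mult 1)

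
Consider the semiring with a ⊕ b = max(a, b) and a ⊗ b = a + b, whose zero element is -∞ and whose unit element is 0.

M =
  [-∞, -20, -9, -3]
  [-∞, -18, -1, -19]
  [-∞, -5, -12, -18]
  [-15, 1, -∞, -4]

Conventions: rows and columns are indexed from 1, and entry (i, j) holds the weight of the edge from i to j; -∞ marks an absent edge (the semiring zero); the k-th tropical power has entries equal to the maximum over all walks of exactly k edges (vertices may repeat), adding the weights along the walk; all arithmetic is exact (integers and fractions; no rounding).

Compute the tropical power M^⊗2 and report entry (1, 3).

M^⊗2:
  [-18, -2, -21, -7]
  [-34, -6, -13, -19]
  [-33, -17, -6, -22]
  [-19, -3, 0, -8]
Key observation: the optimum is the walk 1->2->3, with weight (-20) + (-1) = -21.
Optimal value attained by: walk 1->2->3.
Answer: (M^⊗2)[1][3] = -21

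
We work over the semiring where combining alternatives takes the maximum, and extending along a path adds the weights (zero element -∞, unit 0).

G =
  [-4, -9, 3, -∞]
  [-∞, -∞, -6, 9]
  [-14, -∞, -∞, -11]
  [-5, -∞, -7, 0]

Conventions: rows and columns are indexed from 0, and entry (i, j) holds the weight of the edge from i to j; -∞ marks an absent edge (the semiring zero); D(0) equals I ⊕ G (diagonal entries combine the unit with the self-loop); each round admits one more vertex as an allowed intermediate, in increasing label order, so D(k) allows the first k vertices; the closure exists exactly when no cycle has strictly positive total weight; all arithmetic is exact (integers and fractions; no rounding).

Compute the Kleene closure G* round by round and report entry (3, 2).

D(0):
  [0, -9, 3, -∞]
  [-∞, 0, -6, 9]
  [-14, -∞, 0, -11]
  [-5, -∞, -7, 0]
D(1):
  [0, -9, 3, -∞]
  [-∞, 0, -6, 9]
  [-14, -23, 0, -11]
  [-5, -14, -2, 0]
D(2):
  [0, -9, 3, 0]
  [-∞, 0, -6, 9]
  [-14, -23, 0, -11]
  [-5, -14, -2, 0]
D(3):
  [0, -9, 3, 0]
  [-20, 0, -6, 9]
  [-14, -23, 0, -11]
  [-5, -14, -2, 0]
D(4):
  [0, -9, 3, 0]
  [4, 0, 7, 9]
  [-14, -23, 0, -11]
  [-5, -14, -2, 0]
Answer: G*[3][2] = -2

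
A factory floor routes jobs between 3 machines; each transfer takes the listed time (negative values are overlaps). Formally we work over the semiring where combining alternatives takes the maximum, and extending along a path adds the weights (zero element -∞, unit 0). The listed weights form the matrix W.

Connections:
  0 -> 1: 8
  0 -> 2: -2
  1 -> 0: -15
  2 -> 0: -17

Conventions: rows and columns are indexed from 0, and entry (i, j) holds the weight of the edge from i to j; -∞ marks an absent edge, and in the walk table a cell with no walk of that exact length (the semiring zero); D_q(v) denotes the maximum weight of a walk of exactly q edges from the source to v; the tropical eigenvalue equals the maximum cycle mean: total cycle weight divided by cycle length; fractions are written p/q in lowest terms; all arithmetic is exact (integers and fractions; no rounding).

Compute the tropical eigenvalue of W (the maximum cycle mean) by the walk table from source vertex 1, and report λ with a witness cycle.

q=0: [-∞, 0, -∞]
q=1: [-15, -∞, -∞]
q=2: [-∞, -7, -17]
q=3: [-22, -∞, -∞]
Optimal cycle mean attained by: cycle 0->1->0, total 8 + (-15), length 2.
Answer: λ = -7/2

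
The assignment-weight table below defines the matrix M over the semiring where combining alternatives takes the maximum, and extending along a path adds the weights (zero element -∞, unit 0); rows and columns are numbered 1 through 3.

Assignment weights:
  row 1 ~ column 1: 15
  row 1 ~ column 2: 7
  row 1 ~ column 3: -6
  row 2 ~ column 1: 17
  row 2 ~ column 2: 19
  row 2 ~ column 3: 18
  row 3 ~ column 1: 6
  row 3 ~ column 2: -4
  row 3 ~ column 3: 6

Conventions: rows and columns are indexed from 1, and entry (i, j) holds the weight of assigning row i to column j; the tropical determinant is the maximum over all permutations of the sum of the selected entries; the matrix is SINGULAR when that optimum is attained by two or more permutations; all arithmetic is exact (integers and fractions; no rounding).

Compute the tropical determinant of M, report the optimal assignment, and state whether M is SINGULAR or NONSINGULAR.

σ = (1, 2, 3): 15 + 19 + 6 = 40
σ = (1, 3, 2): 15 + 18 + (-4) = 29
σ = (2, 1, 3): 7 + 17 + 6 = 30
σ = (2, 3, 1): 7 + 18 + 6 = 31
σ = (3, 1, 2): (-6) + 17 + (-4) = 7
σ = (3, 2, 1): (-6) + 19 + 6 = 19
Optimal value attained by: σ = (1, 2, 3).
Answer: det⊕(M) = 40; verdict: NONSINGULAR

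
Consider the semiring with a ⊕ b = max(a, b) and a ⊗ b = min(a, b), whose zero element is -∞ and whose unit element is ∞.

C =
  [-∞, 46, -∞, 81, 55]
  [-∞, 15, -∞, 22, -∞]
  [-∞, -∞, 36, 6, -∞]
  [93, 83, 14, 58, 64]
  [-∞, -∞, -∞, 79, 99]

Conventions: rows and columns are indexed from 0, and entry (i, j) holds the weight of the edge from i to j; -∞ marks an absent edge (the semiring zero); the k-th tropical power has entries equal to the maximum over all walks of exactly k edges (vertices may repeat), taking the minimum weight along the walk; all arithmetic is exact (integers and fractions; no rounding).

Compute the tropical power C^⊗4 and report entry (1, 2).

C^⊗2:
  [81, 81, 14, 58, 64]
  [22, 22, 14, 22, 22]
  [6, 6, 36, 6, 6]
  [58, 58, 14, 81, 64]
  [79, 79, 14, 79, 99]
C^⊗3:
  [58, 58, 14, 81, 64]
  [22, 22, 14, 22, 22]
  [6, 6, 36, 6, 6]
  [81, 81, 14, 64, 64]
  [79, 79, 14, 79, 99]
C^⊗4:
  [81, 81, 14, 64, 64]
  [22, 22, 14, 22, 22]
  [6, 6, 36, 6, 6]
  [64, 64, 14, 81, 64]
  [79, 79, 14, 79, 99]
Key observation: the optimum is the walk 1->1->1->3->2, with weight 15 min 15 min 22 min 14 = 14.
Optimal value attained by: walk 1->1->1->3->2.
Answer: (C^⊗4)[1][2] = 14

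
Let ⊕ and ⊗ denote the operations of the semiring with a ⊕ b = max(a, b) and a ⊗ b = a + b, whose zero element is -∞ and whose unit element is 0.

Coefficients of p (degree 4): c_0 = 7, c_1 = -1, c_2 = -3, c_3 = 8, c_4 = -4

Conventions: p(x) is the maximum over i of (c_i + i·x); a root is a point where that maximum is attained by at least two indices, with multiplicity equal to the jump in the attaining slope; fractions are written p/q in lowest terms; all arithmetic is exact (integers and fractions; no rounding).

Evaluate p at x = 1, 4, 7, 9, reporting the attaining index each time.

p(1) = max(7+0·1=7, -1+1·1=0, -3+2·1=-1, 8+3·1=11, -4+4·1=0) = 11 (attained by i=3)
p(4) = max(7+0·4=7, -1+1·4=3, -3+2·4=5, 8+3·4=20, -4+4·4=12) = 20 (attained by i=3)
p(7) = max(7+0·7=7, -1+1·7=6, -3+2·7=11, 8+3·7=29, -4+4·7=24) = 29 (attained by i=3)
p(9) = max(7+0·9=7, -1+1·9=8, -3+2·9=15, 8+3·9=35, -4+4·9=32) = 35 (attained by i=3)
Answer: p(1) = 11; p(4) = 20; p(7) = 29; p(9) = 35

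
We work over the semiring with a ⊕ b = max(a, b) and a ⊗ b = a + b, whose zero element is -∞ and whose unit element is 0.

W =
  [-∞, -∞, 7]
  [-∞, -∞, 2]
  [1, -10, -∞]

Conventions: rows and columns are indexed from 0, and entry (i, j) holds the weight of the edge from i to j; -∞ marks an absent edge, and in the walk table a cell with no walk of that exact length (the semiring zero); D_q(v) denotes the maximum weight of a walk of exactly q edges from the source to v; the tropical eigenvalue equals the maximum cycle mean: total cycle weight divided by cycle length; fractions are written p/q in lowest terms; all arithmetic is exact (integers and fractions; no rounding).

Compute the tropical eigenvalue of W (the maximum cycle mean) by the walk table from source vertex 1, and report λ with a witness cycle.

q=0: [-∞, 0, -∞]
q=1: [-∞, -∞, 2]
q=2: [3, -8, -∞]
q=3: [-∞, -∞, 10]
Optimal cycle mean attained by: cycle 0->2->0, total 7 + 1, length 2.
Answer: λ = 4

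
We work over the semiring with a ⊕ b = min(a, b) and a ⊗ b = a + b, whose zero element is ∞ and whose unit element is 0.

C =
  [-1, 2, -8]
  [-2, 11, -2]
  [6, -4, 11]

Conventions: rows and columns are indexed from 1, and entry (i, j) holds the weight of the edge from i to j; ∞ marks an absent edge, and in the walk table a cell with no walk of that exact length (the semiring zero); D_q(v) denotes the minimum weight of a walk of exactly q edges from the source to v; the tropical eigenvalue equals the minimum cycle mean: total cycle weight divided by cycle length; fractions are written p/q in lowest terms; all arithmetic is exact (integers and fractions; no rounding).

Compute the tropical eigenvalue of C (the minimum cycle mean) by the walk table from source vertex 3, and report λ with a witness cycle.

q=0: [∞, ∞, 0]
q=1: [6, -4, 11]
q=2: [-6, 7, -6]
q=3: [-7, -10, -14]
Optimal cycle mean attained by: cycle 1->3->2->1, total (-8) + (-4) + (-2), length 3.
Answer: λ = -14/3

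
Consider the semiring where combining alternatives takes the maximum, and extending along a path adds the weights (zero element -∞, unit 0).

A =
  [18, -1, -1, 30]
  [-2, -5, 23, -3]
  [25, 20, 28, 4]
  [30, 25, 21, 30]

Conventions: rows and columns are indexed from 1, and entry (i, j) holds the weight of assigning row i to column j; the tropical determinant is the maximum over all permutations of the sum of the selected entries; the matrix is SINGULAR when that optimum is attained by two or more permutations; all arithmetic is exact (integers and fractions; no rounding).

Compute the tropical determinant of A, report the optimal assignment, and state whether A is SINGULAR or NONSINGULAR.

σ = (1, 2, 3, 4): 18 + (-5) + 28 + 30 = 71
σ = (1, 2, 4, 3): 18 + (-5) + 4 + 21 = 38
σ = (1, 3, 2, 4): 18 + 23 + 20 + 30 = 91
σ = (1, 3, 4, 2): 18 + 23 + 4 + 25 = 70
σ = (1, 4, 2, 3): 18 + (-3) + 20 + 21 = 56
σ = (1, 4, 3, 2): 18 + (-3) + 28 + 25 = 68
σ = (2, 1, 3, 4): (-1) + (-2) + 28 + 30 = 55
σ = (2, 1, 4, 3): (-1) + (-2) + 4 + 21 = 22
σ = (2, 3, 1, 4): (-1) + 23 + 25 + 30 = 77
σ = (2, 3, 4, 1): (-1) + 23 + 4 + 30 = 56
σ = (2, 4, 1, 3): (-1) + (-3) + 25 + 21 = 42
σ = (2, 4, 3, 1): (-1) + (-3) + 28 + 30 = 54
σ = (3, 1, 2, 4): (-1) + (-2) + 20 + 30 = 47
σ = (3, 1, 4, 2): (-1) + (-2) + 4 + 25 = 26
σ = (3, 2, 1, 4): (-1) + (-5) + 25 + 30 = 49
σ = (3, 2, 4, 1): (-1) + (-5) + 4 + 30 = 28
σ = (3, 4, 1, 2): (-1) + (-3) + 25 + 25 = 46
σ = (3, 4, 2, 1): (-1) + (-3) + 20 + 30 = 46
σ = (4, 1, 2, 3): 30 + (-2) + 20 + 21 = 69
σ = (4, 1, 3, 2): 30 + (-2) + 28 + 25 = 81
σ = (4, 2, 1, 3): 30 + (-5) + 25 + 21 = 71
σ = (4, 2, 3, 1): 30 + (-5) + 28 + 30 = 83
σ = (4, 3, 1, 2): 30 + 23 + 25 + 25 = 103
σ = (4, 3, 2, 1): 30 + 23 + 20 + 30 = 103
Optimal value attained by: σ = (4, 3, 1, 2).
Answer: det⊕(A) = 103; verdict: SINGULAR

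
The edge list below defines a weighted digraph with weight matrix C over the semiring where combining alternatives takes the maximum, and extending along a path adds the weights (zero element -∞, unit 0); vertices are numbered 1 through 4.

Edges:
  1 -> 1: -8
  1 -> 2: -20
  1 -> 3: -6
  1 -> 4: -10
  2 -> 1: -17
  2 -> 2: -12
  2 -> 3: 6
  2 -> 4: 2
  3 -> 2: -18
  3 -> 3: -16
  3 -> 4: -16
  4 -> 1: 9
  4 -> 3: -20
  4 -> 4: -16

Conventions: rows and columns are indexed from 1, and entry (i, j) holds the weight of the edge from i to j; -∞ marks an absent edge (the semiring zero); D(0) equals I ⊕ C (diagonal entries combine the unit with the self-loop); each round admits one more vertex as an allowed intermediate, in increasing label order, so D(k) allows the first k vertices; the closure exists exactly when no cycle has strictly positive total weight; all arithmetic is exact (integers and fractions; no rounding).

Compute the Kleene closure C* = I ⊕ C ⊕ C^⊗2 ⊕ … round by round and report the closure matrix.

D(0):
  [0, -20, -6, -10]
  [-17, 0, 6, 2]
  [-∞, -18, 0, -16]
  [9, -∞, -20, 0]
D(1):
  [0, -20, -6, -10]
  [-17, 0, 6, 2]
  [-∞, -18, 0, -16]
  [9, -11, 3, 0]
D(2):
  [0, -20, -6, -10]
  [-17, 0, 6, 2]
  [-35, -18, 0, -16]
  [9, -11, 3, 0]
D(3):
  [0, -20, -6, -10]
  [-17, 0, 6, 2]
  [-35, -18, 0, -16]
  [9, -11, 3, 0]
D(4):
  [0, -20, -6, -10]
  [11, 0, 6, 2]
  [-7, -18, 0, -16]
  [9, -11, 3, 0]
Answer: C* = [[0, -20, -6, -10], [11, 0, 6, 2], [-7, -18, 0, -16], [9, -11, 3, 0]]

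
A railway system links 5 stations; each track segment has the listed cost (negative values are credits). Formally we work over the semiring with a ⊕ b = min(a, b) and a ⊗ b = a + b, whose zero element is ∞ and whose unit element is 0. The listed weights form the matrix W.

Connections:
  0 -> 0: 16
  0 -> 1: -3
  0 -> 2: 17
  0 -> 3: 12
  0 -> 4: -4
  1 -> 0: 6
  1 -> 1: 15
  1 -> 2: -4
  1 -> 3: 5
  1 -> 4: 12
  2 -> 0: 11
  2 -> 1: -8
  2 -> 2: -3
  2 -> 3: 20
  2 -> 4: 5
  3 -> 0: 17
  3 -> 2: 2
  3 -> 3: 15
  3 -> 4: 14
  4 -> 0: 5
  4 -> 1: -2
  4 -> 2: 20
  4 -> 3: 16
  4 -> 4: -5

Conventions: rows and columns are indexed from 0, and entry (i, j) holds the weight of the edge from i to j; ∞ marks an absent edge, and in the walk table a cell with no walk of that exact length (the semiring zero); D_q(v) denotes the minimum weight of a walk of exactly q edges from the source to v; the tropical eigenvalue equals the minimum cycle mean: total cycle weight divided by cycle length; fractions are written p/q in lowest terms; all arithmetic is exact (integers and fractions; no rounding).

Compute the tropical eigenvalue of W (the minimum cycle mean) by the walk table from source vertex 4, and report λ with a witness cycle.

q=0: [∞, ∞, ∞, ∞, 0]
q=1: [5, -2, 20, 16, -5]
q=2: [0, -7, -6, 3, -10]
q=3: [-5, -14, -11, -2, -15]
q=4: [-10, -19, -18, -9, -20]
q=5: [-15, -26, -23, -14, -25]
Optimal cycle mean attained by: cycle 1->2->1, total (-4) + (-8), length 2.
Answer: λ = -6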